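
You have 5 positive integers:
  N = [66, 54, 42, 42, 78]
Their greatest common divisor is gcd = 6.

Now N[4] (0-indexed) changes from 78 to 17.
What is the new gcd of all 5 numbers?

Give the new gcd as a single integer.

Numbers: [66, 54, 42, 42, 78], gcd = 6
Change: index 4, 78 -> 17
gcd of the OTHER numbers (without index 4): gcd([66, 54, 42, 42]) = 6
New gcd = gcd(g_others, new_val) = gcd(6, 17) = 1

Answer: 1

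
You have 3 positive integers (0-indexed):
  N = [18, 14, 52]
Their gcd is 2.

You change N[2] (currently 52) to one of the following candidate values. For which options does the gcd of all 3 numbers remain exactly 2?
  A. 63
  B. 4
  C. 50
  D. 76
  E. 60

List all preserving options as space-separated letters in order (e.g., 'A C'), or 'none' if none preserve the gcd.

Old gcd = 2; gcd of others (without N[2]) = 2
New gcd for candidate v: gcd(2, v). Preserves old gcd iff gcd(2, v) = 2.
  Option A: v=63, gcd(2,63)=1 -> changes
  Option B: v=4, gcd(2,4)=2 -> preserves
  Option C: v=50, gcd(2,50)=2 -> preserves
  Option D: v=76, gcd(2,76)=2 -> preserves
  Option E: v=60, gcd(2,60)=2 -> preserves

Answer: B C D E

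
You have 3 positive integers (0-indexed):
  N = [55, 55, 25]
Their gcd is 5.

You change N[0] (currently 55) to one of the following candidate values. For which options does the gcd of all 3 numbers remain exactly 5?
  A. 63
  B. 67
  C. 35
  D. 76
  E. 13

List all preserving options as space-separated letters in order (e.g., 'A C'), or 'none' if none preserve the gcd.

Old gcd = 5; gcd of others (without N[0]) = 5
New gcd for candidate v: gcd(5, v). Preserves old gcd iff gcd(5, v) = 5.
  Option A: v=63, gcd(5,63)=1 -> changes
  Option B: v=67, gcd(5,67)=1 -> changes
  Option C: v=35, gcd(5,35)=5 -> preserves
  Option D: v=76, gcd(5,76)=1 -> changes
  Option E: v=13, gcd(5,13)=1 -> changes

Answer: C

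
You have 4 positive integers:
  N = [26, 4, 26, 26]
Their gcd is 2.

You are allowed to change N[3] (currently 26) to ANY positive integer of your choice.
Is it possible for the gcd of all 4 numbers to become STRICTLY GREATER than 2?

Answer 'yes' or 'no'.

Current gcd = 2
gcd of all OTHER numbers (without N[3]=26): gcd([26, 4, 26]) = 2
The new gcd after any change is gcd(2, new_value).
This can be at most 2.
Since 2 = old gcd 2, the gcd can only stay the same or decrease.

Answer: no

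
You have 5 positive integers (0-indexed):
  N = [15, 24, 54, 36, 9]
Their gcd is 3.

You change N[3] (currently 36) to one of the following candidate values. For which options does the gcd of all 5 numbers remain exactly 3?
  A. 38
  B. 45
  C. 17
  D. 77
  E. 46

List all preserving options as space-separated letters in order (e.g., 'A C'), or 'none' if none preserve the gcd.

Answer: B

Derivation:
Old gcd = 3; gcd of others (without N[3]) = 3
New gcd for candidate v: gcd(3, v). Preserves old gcd iff gcd(3, v) = 3.
  Option A: v=38, gcd(3,38)=1 -> changes
  Option B: v=45, gcd(3,45)=3 -> preserves
  Option C: v=17, gcd(3,17)=1 -> changes
  Option D: v=77, gcd(3,77)=1 -> changes
  Option E: v=46, gcd(3,46)=1 -> changes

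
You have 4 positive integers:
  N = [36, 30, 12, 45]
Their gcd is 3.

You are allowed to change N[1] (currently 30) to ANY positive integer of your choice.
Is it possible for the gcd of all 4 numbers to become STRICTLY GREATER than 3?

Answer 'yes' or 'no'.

Answer: no

Derivation:
Current gcd = 3
gcd of all OTHER numbers (without N[1]=30): gcd([36, 12, 45]) = 3
The new gcd after any change is gcd(3, new_value).
This can be at most 3.
Since 3 = old gcd 3, the gcd can only stay the same or decrease.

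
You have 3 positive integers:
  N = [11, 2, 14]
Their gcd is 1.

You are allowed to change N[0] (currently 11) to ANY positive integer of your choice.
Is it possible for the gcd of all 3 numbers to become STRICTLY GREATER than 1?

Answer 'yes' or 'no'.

Answer: yes

Derivation:
Current gcd = 1
gcd of all OTHER numbers (without N[0]=11): gcd([2, 14]) = 2
The new gcd after any change is gcd(2, new_value).
This can be at most 2.
Since 2 > old gcd 1, the gcd CAN increase (e.g., set N[0] = 2).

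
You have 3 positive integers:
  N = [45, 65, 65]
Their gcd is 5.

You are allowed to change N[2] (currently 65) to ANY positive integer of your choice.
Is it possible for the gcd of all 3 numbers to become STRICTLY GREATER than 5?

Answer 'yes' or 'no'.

Current gcd = 5
gcd of all OTHER numbers (without N[2]=65): gcd([45, 65]) = 5
The new gcd after any change is gcd(5, new_value).
This can be at most 5.
Since 5 = old gcd 5, the gcd can only stay the same or decrease.

Answer: no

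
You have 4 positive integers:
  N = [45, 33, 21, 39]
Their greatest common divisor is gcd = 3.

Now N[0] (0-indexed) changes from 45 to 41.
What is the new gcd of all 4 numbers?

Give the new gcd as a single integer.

Numbers: [45, 33, 21, 39], gcd = 3
Change: index 0, 45 -> 41
gcd of the OTHER numbers (without index 0): gcd([33, 21, 39]) = 3
New gcd = gcd(g_others, new_val) = gcd(3, 41) = 1

Answer: 1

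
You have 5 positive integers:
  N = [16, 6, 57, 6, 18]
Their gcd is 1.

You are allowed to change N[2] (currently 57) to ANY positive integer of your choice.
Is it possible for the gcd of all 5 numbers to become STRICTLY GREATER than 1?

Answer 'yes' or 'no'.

Current gcd = 1
gcd of all OTHER numbers (without N[2]=57): gcd([16, 6, 6, 18]) = 2
The new gcd after any change is gcd(2, new_value).
This can be at most 2.
Since 2 > old gcd 1, the gcd CAN increase (e.g., set N[2] = 2).

Answer: yes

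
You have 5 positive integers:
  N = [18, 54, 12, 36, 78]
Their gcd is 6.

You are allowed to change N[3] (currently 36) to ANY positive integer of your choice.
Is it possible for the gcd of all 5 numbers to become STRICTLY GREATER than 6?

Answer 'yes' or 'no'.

Current gcd = 6
gcd of all OTHER numbers (without N[3]=36): gcd([18, 54, 12, 78]) = 6
The new gcd after any change is gcd(6, new_value).
This can be at most 6.
Since 6 = old gcd 6, the gcd can only stay the same or decrease.

Answer: no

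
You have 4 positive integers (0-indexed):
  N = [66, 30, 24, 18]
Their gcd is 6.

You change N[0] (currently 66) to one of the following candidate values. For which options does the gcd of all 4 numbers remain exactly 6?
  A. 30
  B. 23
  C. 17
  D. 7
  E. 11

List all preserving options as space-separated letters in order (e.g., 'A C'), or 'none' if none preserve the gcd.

Old gcd = 6; gcd of others (without N[0]) = 6
New gcd for candidate v: gcd(6, v). Preserves old gcd iff gcd(6, v) = 6.
  Option A: v=30, gcd(6,30)=6 -> preserves
  Option B: v=23, gcd(6,23)=1 -> changes
  Option C: v=17, gcd(6,17)=1 -> changes
  Option D: v=7, gcd(6,7)=1 -> changes
  Option E: v=11, gcd(6,11)=1 -> changes

Answer: A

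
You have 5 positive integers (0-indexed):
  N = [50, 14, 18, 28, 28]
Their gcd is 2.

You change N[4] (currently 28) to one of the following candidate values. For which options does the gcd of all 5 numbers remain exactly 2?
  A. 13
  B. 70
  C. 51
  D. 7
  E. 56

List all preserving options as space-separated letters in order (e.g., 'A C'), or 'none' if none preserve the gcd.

Old gcd = 2; gcd of others (without N[4]) = 2
New gcd for candidate v: gcd(2, v). Preserves old gcd iff gcd(2, v) = 2.
  Option A: v=13, gcd(2,13)=1 -> changes
  Option B: v=70, gcd(2,70)=2 -> preserves
  Option C: v=51, gcd(2,51)=1 -> changes
  Option D: v=7, gcd(2,7)=1 -> changes
  Option E: v=56, gcd(2,56)=2 -> preserves

Answer: B E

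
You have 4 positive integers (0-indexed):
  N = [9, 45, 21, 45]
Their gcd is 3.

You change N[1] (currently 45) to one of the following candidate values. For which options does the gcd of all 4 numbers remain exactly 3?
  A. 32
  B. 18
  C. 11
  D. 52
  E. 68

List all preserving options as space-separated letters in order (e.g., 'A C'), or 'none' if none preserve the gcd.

Answer: B

Derivation:
Old gcd = 3; gcd of others (without N[1]) = 3
New gcd for candidate v: gcd(3, v). Preserves old gcd iff gcd(3, v) = 3.
  Option A: v=32, gcd(3,32)=1 -> changes
  Option B: v=18, gcd(3,18)=3 -> preserves
  Option C: v=11, gcd(3,11)=1 -> changes
  Option D: v=52, gcd(3,52)=1 -> changes
  Option E: v=68, gcd(3,68)=1 -> changes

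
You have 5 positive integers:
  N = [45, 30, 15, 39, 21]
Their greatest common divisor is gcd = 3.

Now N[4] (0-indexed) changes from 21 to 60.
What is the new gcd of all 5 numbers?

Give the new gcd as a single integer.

Numbers: [45, 30, 15, 39, 21], gcd = 3
Change: index 4, 21 -> 60
gcd of the OTHER numbers (without index 4): gcd([45, 30, 15, 39]) = 3
New gcd = gcd(g_others, new_val) = gcd(3, 60) = 3

Answer: 3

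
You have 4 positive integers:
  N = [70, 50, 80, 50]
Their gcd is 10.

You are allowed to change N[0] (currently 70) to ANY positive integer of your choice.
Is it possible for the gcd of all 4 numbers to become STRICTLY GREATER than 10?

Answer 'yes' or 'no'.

Answer: no

Derivation:
Current gcd = 10
gcd of all OTHER numbers (without N[0]=70): gcd([50, 80, 50]) = 10
The new gcd after any change is gcd(10, new_value).
This can be at most 10.
Since 10 = old gcd 10, the gcd can only stay the same or decrease.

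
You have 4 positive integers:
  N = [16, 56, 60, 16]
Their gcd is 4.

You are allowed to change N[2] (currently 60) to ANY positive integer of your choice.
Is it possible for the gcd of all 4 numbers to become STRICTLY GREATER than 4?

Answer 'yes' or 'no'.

Current gcd = 4
gcd of all OTHER numbers (without N[2]=60): gcd([16, 56, 16]) = 8
The new gcd after any change is gcd(8, new_value).
This can be at most 8.
Since 8 > old gcd 4, the gcd CAN increase (e.g., set N[2] = 8).

Answer: yes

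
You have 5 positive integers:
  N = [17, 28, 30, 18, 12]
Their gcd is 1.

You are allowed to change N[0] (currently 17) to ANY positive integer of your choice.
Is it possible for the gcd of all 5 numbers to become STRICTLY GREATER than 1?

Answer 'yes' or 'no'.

Answer: yes

Derivation:
Current gcd = 1
gcd of all OTHER numbers (without N[0]=17): gcd([28, 30, 18, 12]) = 2
The new gcd after any change is gcd(2, new_value).
This can be at most 2.
Since 2 > old gcd 1, the gcd CAN increase (e.g., set N[0] = 2).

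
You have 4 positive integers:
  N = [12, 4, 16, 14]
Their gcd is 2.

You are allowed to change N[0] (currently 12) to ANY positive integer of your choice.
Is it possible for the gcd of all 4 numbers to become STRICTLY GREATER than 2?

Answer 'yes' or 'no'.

Answer: no

Derivation:
Current gcd = 2
gcd of all OTHER numbers (without N[0]=12): gcd([4, 16, 14]) = 2
The new gcd after any change is gcd(2, new_value).
This can be at most 2.
Since 2 = old gcd 2, the gcd can only stay the same or decrease.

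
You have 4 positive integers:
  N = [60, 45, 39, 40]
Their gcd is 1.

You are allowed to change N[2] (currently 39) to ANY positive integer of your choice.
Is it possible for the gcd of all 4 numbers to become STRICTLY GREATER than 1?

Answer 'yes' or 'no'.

Current gcd = 1
gcd of all OTHER numbers (without N[2]=39): gcd([60, 45, 40]) = 5
The new gcd after any change is gcd(5, new_value).
This can be at most 5.
Since 5 > old gcd 1, the gcd CAN increase (e.g., set N[2] = 5).

Answer: yes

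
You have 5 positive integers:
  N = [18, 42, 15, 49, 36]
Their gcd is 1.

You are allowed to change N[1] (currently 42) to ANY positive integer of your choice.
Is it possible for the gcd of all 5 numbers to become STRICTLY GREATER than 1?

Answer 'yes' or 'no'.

Current gcd = 1
gcd of all OTHER numbers (without N[1]=42): gcd([18, 15, 49, 36]) = 1
The new gcd after any change is gcd(1, new_value).
This can be at most 1.
Since 1 = old gcd 1, the gcd can only stay the same or decrease.

Answer: no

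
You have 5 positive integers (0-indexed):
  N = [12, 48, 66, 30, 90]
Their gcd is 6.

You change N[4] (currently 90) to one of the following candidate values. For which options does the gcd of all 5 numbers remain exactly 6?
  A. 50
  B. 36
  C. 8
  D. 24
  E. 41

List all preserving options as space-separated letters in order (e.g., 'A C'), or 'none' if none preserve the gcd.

Answer: B D

Derivation:
Old gcd = 6; gcd of others (without N[4]) = 6
New gcd for candidate v: gcd(6, v). Preserves old gcd iff gcd(6, v) = 6.
  Option A: v=50, gcd(6,50)=2 -> changes
  Option B: v=36, gcd(6,36)=6 -> preserves
  Option C: v=8, gcd(6,8)=2 -> changes
  Option D: v=24, gcd(6,24)=6 -> preserves
  Option E: v=41, gcd(6,41)=1 -> changes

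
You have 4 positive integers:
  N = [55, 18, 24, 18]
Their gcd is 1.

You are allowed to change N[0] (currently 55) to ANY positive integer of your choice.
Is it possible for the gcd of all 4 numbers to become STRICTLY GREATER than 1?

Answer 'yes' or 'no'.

Current gcd = 1
gcd of all OTHER numbers (without N[0]=55): gcd([18, 24, 18]) = 6
The new gcd after any change is gcd(6, new_value).
This can be at most 6.
Since 6 > old gcd 1, the gcd CAN increase (e.g., set N[0] = 6).

Answer: yes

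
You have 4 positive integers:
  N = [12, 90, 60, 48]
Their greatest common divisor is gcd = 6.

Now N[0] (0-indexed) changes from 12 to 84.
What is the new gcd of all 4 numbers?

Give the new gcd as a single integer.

Answer: 6

Derivation:
Numbers: [12, 90, 60, 48], gcd = 6
Change: index 0, 12 -> 84
gcd of the OTHER numbers (without index 0): gcd([90, 60, 48]) = 6
New gcd = gcd(g_others, new_val) = gcd(6, 84) = 6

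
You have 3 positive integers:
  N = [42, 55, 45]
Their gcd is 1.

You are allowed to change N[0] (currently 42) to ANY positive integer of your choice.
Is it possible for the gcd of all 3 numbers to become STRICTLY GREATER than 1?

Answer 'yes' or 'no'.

Answer: yes

Derivation:
Current gcd = 1
gcd of all OTHER numbers (without N[0]=42): gcd([55, 45]) = 5
The new gcd after any change is gcd(5, new_value).
This can be at most 5.
Since 5 > old gcd 1, the gcd CAN increase (e.g., set N[0] = 5).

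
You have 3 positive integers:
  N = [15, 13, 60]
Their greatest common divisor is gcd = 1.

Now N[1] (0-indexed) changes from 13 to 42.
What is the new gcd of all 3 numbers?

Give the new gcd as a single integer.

Numbers: [15, 13, 60], gcd = 1
Change: index 1, 13 -> 42
gcd of the OTHER numbers (without index 1): gcd([15, 60]) = 15
New gcd = gcd(g_others, new_val) = gcd(15, 42) = 3

Answer: 3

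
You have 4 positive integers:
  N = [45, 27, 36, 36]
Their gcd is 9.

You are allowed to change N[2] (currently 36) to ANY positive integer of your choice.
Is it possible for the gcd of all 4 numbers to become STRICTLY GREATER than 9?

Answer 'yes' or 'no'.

Current gcd = 9
gcd of all OTHER numbers (without N[2]=36): gcd([45, 27, 36]) = 9
The new gcd after any change is gcd(9, new_value).
This can be at most 9.
Since 9 = old gcd 9, the gcd can only stay the same or decrease.

Answer: no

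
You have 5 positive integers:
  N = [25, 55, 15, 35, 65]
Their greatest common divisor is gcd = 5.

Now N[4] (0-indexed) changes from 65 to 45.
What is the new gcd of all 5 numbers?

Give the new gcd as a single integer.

Answer: 5

Derivation:
Numbers: [25, 55, 15, 35, 65], gcd = 5
Change: index 4, 65 -> 45
gcd of the OTHER numbers (without index 4): gcd([25, 55, 15, 35]) = 5
New gcd = gcd(g_others, new_val) = gcd(5, 45) = 5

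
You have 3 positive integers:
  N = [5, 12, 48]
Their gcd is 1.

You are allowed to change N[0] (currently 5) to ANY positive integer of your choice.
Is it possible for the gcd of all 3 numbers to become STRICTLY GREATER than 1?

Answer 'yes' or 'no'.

Current gcd = 1
gcd of all OTHER numbers (without N[0]=5): gcd([12, 48]) = 12
The new gcd after any change is gcd(12, new_value).
This can be at most 12.
Since 12 > old gcd 1, the gcd CAN increase (e.g., set N[0] = 12).

Answer: yes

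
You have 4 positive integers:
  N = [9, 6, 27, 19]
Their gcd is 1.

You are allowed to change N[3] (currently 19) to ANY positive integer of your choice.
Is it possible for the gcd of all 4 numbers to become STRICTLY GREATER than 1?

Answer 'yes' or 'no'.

Current gcd = 1
gcd of all OTHER numbers (without N[3]=19): gcd([9, 6, 27]) = 3
The new gcd after any change is gcd(3, new_value).
This can be at most 3.
Since 3 > old gcd 1, the gcd CAN increase (e.g., set N[3] = 3).

Answer: yes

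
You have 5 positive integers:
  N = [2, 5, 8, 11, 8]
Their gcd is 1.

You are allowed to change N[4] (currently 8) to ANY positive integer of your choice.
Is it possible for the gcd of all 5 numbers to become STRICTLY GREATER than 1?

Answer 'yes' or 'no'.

Current gcd = 1
gcd of all OTHER numbers (without N[4]=8): gcd([2, 5, 8, 11]) = 1
The new gcd after any change is gcd(1, new_value).
This can be at most 1.
Since 1 = old gcd 1, the gcd can only stay the same or decrease.

Answer: no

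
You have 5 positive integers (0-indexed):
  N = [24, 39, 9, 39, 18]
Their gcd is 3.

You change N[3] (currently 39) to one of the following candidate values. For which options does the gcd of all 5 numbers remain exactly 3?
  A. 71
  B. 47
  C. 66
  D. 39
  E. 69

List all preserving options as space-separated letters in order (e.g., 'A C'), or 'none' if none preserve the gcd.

Old gcd = 3; gcd of others (without N[3]) = 3
New gcd for candidate v: gcd(3, v). Preserves old gcd iff gcd(3, v) = 3.
  Option A: v=71, gcd(3,71)=1 -> changes
  Option B: v=47, gcd(3,47)=1 -> changes
  Option C: v=66, gcd(3,66)=3 -> preserves
  Option D: v=39, gcd(3,39)=3 -> preserves
  Option E: v=69, gcd(3,69)=3 -> preserves

Answer: C D E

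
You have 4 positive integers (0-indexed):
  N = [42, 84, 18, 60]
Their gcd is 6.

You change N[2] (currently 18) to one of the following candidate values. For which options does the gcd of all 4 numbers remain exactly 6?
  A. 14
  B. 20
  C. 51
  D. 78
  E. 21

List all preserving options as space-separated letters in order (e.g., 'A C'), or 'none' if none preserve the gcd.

Answer: D

Derivation:
Old gcd = 6; gcd of others (without N[2]) = 6
New gcd for candidate v: gcd(6, v). Preserves old gcd iff gcd(6, v) = 6.
  Option A: v=14, gcd(6,14)=2 -> changes
  Option B: v=20, gcd(6,20)=2 -> changes
  Option C: v=51, gcd(6,51)=3 -> changes
  Option D: v=78, gcd(6,78)=6 -> preserves
  Option E: v=21, gcd(6,21)=3 -> changes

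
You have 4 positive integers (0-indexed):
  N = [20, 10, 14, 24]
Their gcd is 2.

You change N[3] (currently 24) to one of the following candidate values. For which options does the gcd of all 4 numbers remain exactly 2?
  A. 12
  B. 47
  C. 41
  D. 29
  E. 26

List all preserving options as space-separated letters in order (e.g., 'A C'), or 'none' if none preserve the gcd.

Old gcd = 2; gcd of others (without N[3]) = 2
New gcd for candidate v: gcd(2, v). Preserves old gcd iff gcd(2, v) = 2.
  Option A: v=12, gcd(2,12)=2 -> preserves
  Option B: v=47, gcd(2,47)=1 -> changes
  Option C: v=41, gcd(2,41)=1 -> changes
  Option D: v=29, gcd(2,29)=1 -> changes
  Option E: v=26, gcd(2,26)=2 -> preserves

Answer: A E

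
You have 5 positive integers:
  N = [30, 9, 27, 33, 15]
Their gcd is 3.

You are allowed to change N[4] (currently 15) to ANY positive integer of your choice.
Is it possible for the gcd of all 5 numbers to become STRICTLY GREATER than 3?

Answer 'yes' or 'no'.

Answer: no

Derivation:
Current gcd = 3
gcd of all OTHER numbers (without N[4]=15): gcd([30, 9, 27, 33]) = 3
The new gcd after any change is gcd(3, new_value).
This can be at most 3.
Since 3 = old gcd 3, the gcd can only stay the same or decrease.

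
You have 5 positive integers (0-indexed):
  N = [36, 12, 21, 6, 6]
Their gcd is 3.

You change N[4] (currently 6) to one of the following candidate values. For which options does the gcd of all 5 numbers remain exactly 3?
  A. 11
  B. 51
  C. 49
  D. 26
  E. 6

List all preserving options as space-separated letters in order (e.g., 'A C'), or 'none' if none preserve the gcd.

Old gcd = 3; gcd of others (without N[4]) = 3
New gcd for candidate v: gcd(3, v). Preserves old gcd iff gcd(3, v) = 3.
  Option A: v=11, gcd(3,11)=1 -> changes
  Option B: v=51, gcd(3,51)=3 -> preserves
  Option C: v=49, gcd(3,49)=1 -> changes
  Option D: v=26, gcd(3,26)=1 -> changes
  Option E: v=6, gcd(3,6)=3 -> preserves

Answer: B E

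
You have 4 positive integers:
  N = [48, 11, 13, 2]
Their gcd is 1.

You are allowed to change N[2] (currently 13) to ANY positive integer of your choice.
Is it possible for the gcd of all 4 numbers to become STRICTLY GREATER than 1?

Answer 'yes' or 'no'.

Answer: no

Derivation:
Current gcd = 1
gcd of all OTHER numbers (without N[2]=13): gcd([48, 11, 2]) = 1
The new gcd after any change is gcd(1, new_value).
This can be at most 1.
Since 1 = old gcd 1, the gcd can only stay the same or decrease.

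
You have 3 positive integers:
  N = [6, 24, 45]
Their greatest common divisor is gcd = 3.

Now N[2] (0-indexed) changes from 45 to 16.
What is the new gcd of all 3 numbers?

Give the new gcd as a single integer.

Numbers: [6, 24, 45], gcd = 3
Change: index 2, 45 -> 16
gcd of the OTHER numbers (without index 2): gcd([6, 24]) = 6
New gcd = gcd(g_others, new_val) = gcd(6, 16) = 2

Answer: 2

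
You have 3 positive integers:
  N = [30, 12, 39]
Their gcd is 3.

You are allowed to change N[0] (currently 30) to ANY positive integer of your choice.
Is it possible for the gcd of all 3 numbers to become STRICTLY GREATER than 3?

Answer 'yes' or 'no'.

Current gcd = 3
gcd of all OTHER numbers (without N[0]=30): gcd([12, 39]) = 3
The new gcd after any change is gcd(3, new_value).
This can be at most 3.
Since 3 = old gcd 3, the gcd can only stay the same or decrease.

Answer: no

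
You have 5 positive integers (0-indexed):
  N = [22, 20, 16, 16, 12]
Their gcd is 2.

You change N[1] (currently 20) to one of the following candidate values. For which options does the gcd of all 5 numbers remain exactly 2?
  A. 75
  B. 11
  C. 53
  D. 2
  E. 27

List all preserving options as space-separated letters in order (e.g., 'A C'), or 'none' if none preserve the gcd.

Old gcd = 2; gcd of others (without N[1]) = 2
New gcd for candidate v: gcd(2, v). Preserves old gcd iff gcd(2, v) = 2.
  Option A: v=75, gcd(2,75)=1 -> changes
  Option B: v=11, gcd(2,11)=1 -> changes
  Option C: v=53, gcd(2,53)=1 -> changes
  Option D: v=2, gcd(2,2)=2 -> preserves
  Option E: v=27, gcd(2,27)=1 -> changes

Answer: D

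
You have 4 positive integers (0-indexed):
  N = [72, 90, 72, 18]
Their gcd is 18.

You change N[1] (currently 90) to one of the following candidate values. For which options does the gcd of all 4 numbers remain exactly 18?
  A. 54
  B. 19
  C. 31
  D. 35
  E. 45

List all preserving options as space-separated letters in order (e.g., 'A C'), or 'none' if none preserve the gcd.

Answer: A

Derivation:
Old gcd = 18; gcd of others (without N[1]) = 18
New gcd for candidate v: gcd(18, v). Preserves old gcd iff gcd(18, v) = 18.
  Option A: v=54, gcd(18,54)=18 -> preserves
  Option B: v=19, gcd(18,19)=1 -> changes
  Option C: v=31, gcd(18,31)=1 -> changes
  Option D: v=35, gcd(18,35)=1 -> changes
  Option E: v=45, gcd(18,45)=9 -> changes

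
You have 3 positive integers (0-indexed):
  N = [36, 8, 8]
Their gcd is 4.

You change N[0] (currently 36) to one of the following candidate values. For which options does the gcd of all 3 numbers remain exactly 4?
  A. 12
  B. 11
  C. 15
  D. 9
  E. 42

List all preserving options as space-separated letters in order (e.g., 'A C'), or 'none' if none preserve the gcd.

Answer: A

Derivation:
Old gcd = 4; gcd of others (without N[0]) = 8
New gcd for candidate v: gcd(8, v). Preserves old gcd iff gcd(8, v) = 4.
  Option A: v=12, gcd(8,12)=4 -> preserves
  Option B: v=11, gcd(8,11)=1 -> changes
  Option C: v=15, gcd(8,15)=1 -> changes
  Option D: v=9, gcd(8,9)=1 -> changes
  Option E: v=42, gcd(8,42)=2 -> changes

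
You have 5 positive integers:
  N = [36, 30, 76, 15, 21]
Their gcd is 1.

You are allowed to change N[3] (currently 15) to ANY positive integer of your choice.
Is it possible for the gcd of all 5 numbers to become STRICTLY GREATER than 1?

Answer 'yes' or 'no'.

Answer: no

Derivation:
Current gcd = 1
gcd of all OTHER numbers (without N[3]=15): gcd([36, 30, 76, 21]) = 1
The new gcd after any change is gcd(1, new_value).
This can be at most 1.
Since 1 = old gcd 1, the gcd can only stay the same or decrease.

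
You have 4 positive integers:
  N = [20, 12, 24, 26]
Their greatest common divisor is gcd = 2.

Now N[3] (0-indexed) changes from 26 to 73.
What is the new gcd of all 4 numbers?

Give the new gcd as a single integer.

Numbers: [20, 12, 24, 26], gcd = 2
Change: index 3, 26 -> 73
gcd of the OTHER numbers (without index 3): gcd([20, 12, 24]) = 4
New gcd = gcd(g_others, new_val) = gcd(4, 73) = 1

Answer: 1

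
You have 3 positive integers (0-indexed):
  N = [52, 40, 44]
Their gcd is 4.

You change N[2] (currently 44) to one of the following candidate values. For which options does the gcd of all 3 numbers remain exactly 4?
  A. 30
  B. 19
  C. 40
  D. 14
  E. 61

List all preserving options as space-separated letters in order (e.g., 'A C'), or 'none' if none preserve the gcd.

Answer: C

Derivation:
Old gcd = 4; gcd of others (without N[2]) = 4
New gcd for candidate v: gcd(4, v). Preserves old gcd iff gcd(4, v) = 4.
  Option A: v=30, gcd(4,30)=2 -> changes
  Option B: v=19, gcd(4,19)=1 -> changes
  Option C: v=40, gcd(4,40)=4 -> preserves
  Option D: v=14, gcd(4,14)=2 -> changes
  Option E: v=61, gcd(4,61)=1 -> changes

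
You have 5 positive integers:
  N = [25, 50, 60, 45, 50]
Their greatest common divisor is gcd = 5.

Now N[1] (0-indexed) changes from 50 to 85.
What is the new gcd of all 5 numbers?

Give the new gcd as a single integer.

Answer: 5

Derivation:
Numbers: [25, 50, 60, 45, 50], gcd = 5
Change: index 1, 50 -> 85
gcd of the OTHER numbers (without index 1): gcd([25, 60, 45, 50]) = 5
New gcd = gcd(g_others, new_val) = gcd(5, 85) = 5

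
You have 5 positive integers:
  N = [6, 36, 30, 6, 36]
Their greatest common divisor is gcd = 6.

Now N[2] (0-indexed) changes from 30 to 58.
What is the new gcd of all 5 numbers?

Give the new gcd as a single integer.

Numbers: [6, 36, 30, 6, 36], gcd = 6
Change: index 2, 30 -> 58
gcd of the OTHER numbers (without index 2): gcd([6, 36, 6, 36]) = 6
New gcd = gcd(g_others, new_val) = gcd(6, 58) = 2

Answer: 2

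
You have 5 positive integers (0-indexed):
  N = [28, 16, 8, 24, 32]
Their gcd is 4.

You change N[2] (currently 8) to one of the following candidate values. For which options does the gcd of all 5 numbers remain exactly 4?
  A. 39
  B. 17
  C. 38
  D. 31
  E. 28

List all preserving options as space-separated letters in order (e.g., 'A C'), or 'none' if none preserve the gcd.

Answer: E

Derivation:
Old gcd = 4; gcd of others (without N[2]) = 4
New gcd for candidate v: gcd(4, v). Preserves old gcd iff gcd(4, v) = 4.
  Option A: v=39, gcd(4,39)=1 -> changes
  Option B: v=17, gcd(4,17)=1 -> changes
  Option C: v=38, gcd(4,38)=2 -> changes
  Option D: v=31, gcd(4,31)=1 -> changes
  Option E: v=28, gcd(4,28)=4 -> preserves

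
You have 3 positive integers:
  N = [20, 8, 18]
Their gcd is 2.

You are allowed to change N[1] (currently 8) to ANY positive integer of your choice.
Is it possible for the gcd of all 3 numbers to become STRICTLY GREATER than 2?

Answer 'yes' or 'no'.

Current gcd = 2
gcd of all OTHER numbers (without N[1]=8): gcd([20, 18]) = 2
The new gcd after any change is gcd(2, new_value).
This can be at most 2.
Since 2 = old gcd 2, the gcd can only stay the same or decrease.

Answer: no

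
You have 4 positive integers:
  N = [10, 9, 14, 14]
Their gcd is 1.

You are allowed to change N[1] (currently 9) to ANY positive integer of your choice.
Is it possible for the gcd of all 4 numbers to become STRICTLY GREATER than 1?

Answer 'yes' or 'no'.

Current gcd = 1
gcd of all OTHER numbers (without N[1]=9): gcd([10, 14, 14]) = 2
The new gcd after any change is gcd(2, new_value).
This can be at most 2.
Since 2 > old gcd 1, the gcd CAN increase (e.g., set N[1] = 2).

Answer: yes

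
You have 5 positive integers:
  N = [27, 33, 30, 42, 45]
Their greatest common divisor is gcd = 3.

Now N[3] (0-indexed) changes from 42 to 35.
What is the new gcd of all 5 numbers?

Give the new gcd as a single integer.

Numbers: [27, 33, 30, 42, 45], gcd = 3
Change: index 3, 42 -> 35
gcd of the OTHER numbers (without index 3): gcd([27, 33, 30, 45]) = 3
New gcd = gcd(g_others, new_val) = gcd(3, 35) = 1

Answer: 1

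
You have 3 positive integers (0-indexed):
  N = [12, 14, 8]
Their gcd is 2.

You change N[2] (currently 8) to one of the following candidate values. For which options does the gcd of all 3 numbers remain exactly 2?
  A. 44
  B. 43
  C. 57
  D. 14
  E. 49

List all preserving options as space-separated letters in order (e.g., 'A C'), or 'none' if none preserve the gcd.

Old gcd = 2; gcd of others (without N[2]) = 2
New gcd for candidate v: gcd(2, v). Preserves old gcd iff gcd(2, v) = 2.
  Option A: v=44, gcd(2,44)=2 -> preserves
  Option B: v=43, gcd(2,43)=1 -> changes
  Option C: v=57, gcd(2,57)=1 -> changes
  Option D: v=14, gcd(2,14)=2 -> preserves
  Option E: v=49, gcd(2,49)=1 -> changes

Answer: A D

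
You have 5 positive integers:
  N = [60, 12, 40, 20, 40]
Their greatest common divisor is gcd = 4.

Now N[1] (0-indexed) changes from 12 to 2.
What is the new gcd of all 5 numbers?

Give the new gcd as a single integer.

Numbers: [60, 12, 40, 20, 40], gcd = 4
Change: index 1, 12 -> 2
gcd of the OTHER numbers (without index 1): gcd([60, 40, 20, 40]) = 20
New gcd = gcd(g_others, new_val) = gcd(20, 2) = 2

Answer: 2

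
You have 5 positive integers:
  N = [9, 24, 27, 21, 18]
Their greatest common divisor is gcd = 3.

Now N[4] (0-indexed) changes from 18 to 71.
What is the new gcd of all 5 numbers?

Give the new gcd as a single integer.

Answer: 1

Derivation:
Numbers: [9, 24, 27, 21, 18], gcd = 3
Change: index 4, 18 -> 71
gcd of the OTHER numbers (without index 4): gcd([9, 24, 27, 21]) = 3
New gcd = gcd(g_others, new_val) = gcd(3, 71) = 1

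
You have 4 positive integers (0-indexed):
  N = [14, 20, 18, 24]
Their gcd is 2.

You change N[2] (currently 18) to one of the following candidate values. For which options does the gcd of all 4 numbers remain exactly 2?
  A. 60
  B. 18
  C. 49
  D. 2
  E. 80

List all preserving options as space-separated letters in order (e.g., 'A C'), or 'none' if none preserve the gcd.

Answer: A B D E

Derivation:
Old gcd = 2; gcd of others (without N[2]) = 2
New gcd for candidate v: gcd(2, v). Preserves old gcd iff gcd(2, v) = 2.
  Option A: v=60, gcd(2,60)=2 -> preserves
  Option B: v=18, gcd(2,18)=2 -> preserves
  Option C: v=49, gcd(2,49)=1 -> changes
  Option D: v=2, gcd(2,2)=2 -> preserves
  Option E: v=80, gcd(2,80)=2 -> preserves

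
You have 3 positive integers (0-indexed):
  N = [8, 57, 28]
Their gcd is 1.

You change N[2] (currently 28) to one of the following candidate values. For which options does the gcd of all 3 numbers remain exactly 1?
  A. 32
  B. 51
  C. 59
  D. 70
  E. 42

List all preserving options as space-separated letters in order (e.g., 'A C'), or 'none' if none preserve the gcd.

Answer: A B C D E

Derivation:
Old gcd = 1; gcd of others (without N[2]) = 1
New gcd for candidate v: gcd(1, v). Preserves old gcd iff gcd(1, v) = 1.
  Option A: v=32, gcd(1,32)=1 -> preserves
  Option B: v=51, gcd(1,51)=1 -> preserves
  Option C: v=59, gcd(1,59)=1 -> preserves
  Option D: v=70, gcd(1,70)=1 -> preserves
  Option E: v=42, gcd(1,42)=1 -> preserves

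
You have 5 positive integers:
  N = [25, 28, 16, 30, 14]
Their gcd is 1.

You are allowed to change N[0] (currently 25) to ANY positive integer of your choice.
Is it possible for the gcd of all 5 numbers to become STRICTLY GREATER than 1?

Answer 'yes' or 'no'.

Current gcd = 1
gcd of all OTHER numbers (without N[0]=25): gcd([28, 16, 30, 14]) = 2
The new gcd after any change is gcd(2, new_value).
This can be at most 2.
Since 2 > old gcd 1, the gcd CAN increase (e.g., set N[0] = 2).

Answer: yes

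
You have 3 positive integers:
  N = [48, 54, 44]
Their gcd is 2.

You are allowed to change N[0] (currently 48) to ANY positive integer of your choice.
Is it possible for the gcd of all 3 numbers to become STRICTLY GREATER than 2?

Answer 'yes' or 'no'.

Current gcd = 2
gcd of all OTHER numbers (without N[0]=48): gcd([54, 44]) = 2
The new gcd after any change is gcd(2, new_value).
This can be at most 2.
Since 2 = old gcd 2, the gcd can only stay the same or decrease.

Answer: no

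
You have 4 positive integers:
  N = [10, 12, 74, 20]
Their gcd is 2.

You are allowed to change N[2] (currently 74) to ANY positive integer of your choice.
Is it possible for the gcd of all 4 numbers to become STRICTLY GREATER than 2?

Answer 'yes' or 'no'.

Current gcd = 2
gcd of all OTHER numbers (without N[2]=74): gcd([10, 12, 20]) = 2
The new gcd after any change is gcd(2, new_value).
This can be at most 2.
Since 2 = old gcd 2, the gcd can only stay the same or decrease.

Answer: no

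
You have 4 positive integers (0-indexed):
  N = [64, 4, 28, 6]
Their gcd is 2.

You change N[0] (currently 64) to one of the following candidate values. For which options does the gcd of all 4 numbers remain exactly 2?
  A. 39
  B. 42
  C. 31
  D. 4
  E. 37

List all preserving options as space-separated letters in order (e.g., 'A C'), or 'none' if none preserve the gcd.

Old gcd = 2; gcd of others (without N[0]) = 2
New gcd for candidate v: gcd(2, v). Preserves old gcd iff gcd(2, v) = 2.
  Option A: v=39, gcd(2,39)=1 -> changes
  Option B: v=42, gcd(2,42)=2 -> preserves
  Option C: v=31, gcd(2,31)=1 -> changes
  Option D: v=4, gcd(2,4)=2 -> preserves
  Option E: v=37, gcd(2,37)=1 -> changes

Answer: B D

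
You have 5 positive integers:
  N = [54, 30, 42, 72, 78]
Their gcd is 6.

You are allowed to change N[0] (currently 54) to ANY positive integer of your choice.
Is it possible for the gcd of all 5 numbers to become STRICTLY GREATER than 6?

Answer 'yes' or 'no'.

Current gcd = 6
gcd of all OTHER numbers (without N[0]=54): gcd([30, 42, 72, 78]) = 6
The new gcd after any change is gcd(6, new_value).
This can be at most 6.
Since 6 = old gcd 6, the gcd can only stay the same or decrease.

Answer: no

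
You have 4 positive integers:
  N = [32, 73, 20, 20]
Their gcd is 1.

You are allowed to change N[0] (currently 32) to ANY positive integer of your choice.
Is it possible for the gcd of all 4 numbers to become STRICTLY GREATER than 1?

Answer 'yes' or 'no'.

Answer: no

Derivation:
Current gcd = 1
gcd of all OTHER numbers (without N[0]=32): gcd([73, 20, 20]) = 1
The new gcd after any change is gcd(1, new_value).
This can be at most 1.
Since 1 = old gcd 1, the gcd can only stay the same or decrease.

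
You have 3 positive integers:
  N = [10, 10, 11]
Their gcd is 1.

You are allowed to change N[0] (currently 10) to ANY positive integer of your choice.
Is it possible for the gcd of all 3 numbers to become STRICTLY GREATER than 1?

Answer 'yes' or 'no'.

Answer: no

Derivation:
Current gcd = 1
gcd of all OTHER numbers (without N[0]=10): gcd([10, 11]) = 1
The new gcd after any change is gcd(1, new_value).
This can be at most 1.
Since 1 = old gcd 1, the gcd can only stay the same or decrease.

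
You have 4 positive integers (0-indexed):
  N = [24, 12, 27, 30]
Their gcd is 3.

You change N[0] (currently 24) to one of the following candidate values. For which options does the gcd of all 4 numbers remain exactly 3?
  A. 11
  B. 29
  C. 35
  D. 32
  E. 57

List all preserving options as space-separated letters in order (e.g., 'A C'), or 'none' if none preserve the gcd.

Old gcd = 3; gcd of others (without N[0]) = 3
New gcd for candidate v: gcd(3, v). Preserves old gcd iff gcd(3, v) = 3.
  Option A: v=11, gcd(3,11)=1 -> changes
  Option B: v=29, gcd(3,29)=1 -> changes
  Option C: v=35, gcd(3,35)=1 -> changes
  Option D: v=32, gcd(3,32)=1 -> changes
  Option E: v=57, gcd(3,57)=3 -> preserves

Answer: E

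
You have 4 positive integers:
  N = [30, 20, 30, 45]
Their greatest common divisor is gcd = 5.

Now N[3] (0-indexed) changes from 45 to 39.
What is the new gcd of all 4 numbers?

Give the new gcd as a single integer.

Answer: 1

Derivation:
Numbers: [30, 20, 30, 45], gcd = 5
Change: index 3, 45 -> 39
gcd of the OTHER numbers (without index 3): gcd([30, 20, 30]) = 10
New gcd = gcd(g_others, new_val) = gcd(10, 39) = 1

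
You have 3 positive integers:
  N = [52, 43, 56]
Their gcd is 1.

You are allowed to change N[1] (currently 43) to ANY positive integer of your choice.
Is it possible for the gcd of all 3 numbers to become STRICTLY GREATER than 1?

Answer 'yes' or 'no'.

Answer: yes

Derivation:
Current gcd = 1
gcd of all OTHER numbers (without N[1]=43): gcd([52, 56]) = 4
The new gcd after any change is gcd(4, new_value).
This can be at most 4.
Since 4 > old gcd 1, the gcd CAN increase (e.g., set N[1] = 4).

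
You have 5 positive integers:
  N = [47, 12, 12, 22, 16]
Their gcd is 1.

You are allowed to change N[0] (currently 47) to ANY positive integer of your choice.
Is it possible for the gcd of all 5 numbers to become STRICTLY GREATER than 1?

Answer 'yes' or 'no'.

Current gcd = 1
gcd of all OTHER numbers (without N[0]=47): gcd([12, 12, 22, 16]) = 2
The new gcd after any change is gcd(2, new_value).
This can be at most 2.
Since 2 > old gcd 1, the gcd CAN increase (e.g., set N[0] = 2).

Answer: yes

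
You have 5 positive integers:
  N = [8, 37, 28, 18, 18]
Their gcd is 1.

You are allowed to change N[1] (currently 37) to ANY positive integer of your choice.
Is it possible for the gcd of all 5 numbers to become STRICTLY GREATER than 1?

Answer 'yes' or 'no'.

Answer: yes

Derivation:
Current gcd = 1
gcd of all OTHER numbers (without N[1]=37): gcd([8, 28, 18, 18]) = 2
The new gcd after any change is gcd(2, new_value).
This can be at most 2.
Since 2 > old gcd 1, the gcd CAN increase (e.g., set N[1] = 2).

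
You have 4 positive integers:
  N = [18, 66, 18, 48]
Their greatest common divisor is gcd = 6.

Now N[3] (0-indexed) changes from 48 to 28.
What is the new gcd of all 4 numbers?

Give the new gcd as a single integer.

Numbers: [18, 66, 18, 48], gcd = 6
Change: index 3, 48 -> 28
gcd of the OTHER numbers (without index 3): gcd([18, 66, 18]) = 6
New gcd = gcd(g_others, new_val) = gcd(6, 28) = 2

Answer: 2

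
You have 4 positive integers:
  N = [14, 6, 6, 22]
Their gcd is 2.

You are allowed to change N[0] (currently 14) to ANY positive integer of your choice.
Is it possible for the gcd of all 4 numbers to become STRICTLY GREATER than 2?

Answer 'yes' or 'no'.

Current gcd = 2
gcd of all OTHER numbers (without N[0]=14): gcd([6, 6, 22]) = 2
The new gcd after any change is gcd(2, new_value).
This can be at most 2.
Since 2 = old gcd 2, the gcd can only stay the same or decrease.

Answer: no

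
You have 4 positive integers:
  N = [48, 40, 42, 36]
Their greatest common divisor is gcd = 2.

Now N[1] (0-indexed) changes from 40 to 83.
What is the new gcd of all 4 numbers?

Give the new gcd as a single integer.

Answer: 1

Derivation:
Numbers: [48, 40, 42, 36], gcd = 2
Change: index 1, 40 -> 83
gcd of the OTHER numbers (without index 1): gcd([48, 42, 36]) = 6
New gcd = gcd(g_others, new_val) = gcd(6, 83) = 1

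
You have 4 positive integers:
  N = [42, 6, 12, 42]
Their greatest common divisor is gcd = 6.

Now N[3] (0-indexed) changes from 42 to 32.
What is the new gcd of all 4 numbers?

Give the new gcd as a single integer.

Answer: 2

Derivation:
Numbers: [42, 6, 12, 42], gcd = 6
Change: index 3, 42 -> 32
gcd of the OTHER numbers (without index 3): gcd([42, 6, 12]) = 6
New gcd = gcd(g_others, new_val) = gcd(6, 32) = 2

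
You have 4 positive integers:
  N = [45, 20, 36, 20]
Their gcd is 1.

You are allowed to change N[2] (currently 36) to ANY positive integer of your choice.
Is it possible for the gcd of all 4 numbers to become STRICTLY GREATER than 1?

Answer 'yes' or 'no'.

Answer: yes

Derivation:
Current gcd = 1
gcd of all OTHER numbers (without N[2]=36): gcd([45, 20, 20]) = 5
The new gcd after any change is gcd(5, new_value).
This can be at most 5.
Since 5 > old gcd 1, the gcd CAN increase (e.g., set N[2] = 5).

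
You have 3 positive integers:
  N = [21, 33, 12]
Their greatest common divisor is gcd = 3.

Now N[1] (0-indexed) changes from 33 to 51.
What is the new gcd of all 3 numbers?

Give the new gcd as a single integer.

Numbers: [21, 33, 12], gcd = 3
Change: index 1, 33 -> 51
gcd of the OTHER numbers (without index 1): gcd([21, 12]) = 3
New gcd = gcd(g_others, new_val) = gcd(3, 51) = 3

Answer: 3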